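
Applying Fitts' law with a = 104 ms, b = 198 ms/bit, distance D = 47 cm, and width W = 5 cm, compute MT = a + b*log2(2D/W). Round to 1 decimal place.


MT = 104 + 198 * log2(2*47/5)
2D/W = 18.8
log2(18.8) = 4.2327
MT = 104 + 198 * 4.2327
= 942.1 ms


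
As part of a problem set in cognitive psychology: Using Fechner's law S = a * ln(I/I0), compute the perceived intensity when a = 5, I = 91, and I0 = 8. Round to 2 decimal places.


S = 5 * ln(91/8)
I/I0 = 11.375
ln(11.375) = 2.4314
S = 5 * 2.4314
= 12.16


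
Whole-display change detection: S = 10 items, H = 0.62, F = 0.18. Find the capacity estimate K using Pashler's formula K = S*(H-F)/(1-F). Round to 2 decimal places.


K = S * (H - F) / (1 - F)
H - F = 0.44
1 - F = 0.82
K = 10 * 0.44 / 0.82
= 5.37


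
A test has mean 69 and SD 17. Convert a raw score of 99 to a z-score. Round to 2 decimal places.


z = (X - mu) / sigma
= (99 - 69) / 17
= 30 / 17
= 1.76


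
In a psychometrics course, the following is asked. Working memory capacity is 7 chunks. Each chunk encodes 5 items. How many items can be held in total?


Total items = chunks * items_per_chunk
= 7 * 5
= 35


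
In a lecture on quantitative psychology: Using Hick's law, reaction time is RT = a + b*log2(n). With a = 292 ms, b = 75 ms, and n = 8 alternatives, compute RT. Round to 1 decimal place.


RT = 292 + 75 * log2(8)
log2(8) = 3.0
RT = 292 + 75 * 3.0
= 292 + 225.0
= 517.0 ms


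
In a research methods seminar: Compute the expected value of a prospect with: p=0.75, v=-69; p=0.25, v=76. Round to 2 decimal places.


EU = sum(p_i * v_i)
0.75 * -69 = -51.75
0.25 * 76 = 19.0
EU = -51.75 + 19.0
= -32.75


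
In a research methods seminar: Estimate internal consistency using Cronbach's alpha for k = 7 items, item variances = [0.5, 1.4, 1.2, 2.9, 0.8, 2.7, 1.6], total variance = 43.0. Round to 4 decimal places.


alpha = (k/(k-1)) * (1 - sum(s_i^2)/s_total^2)
sum(item variances) = 11.1
k/(k-1) = 7/6 = 1.166667
1 - 11.1/43.0 = 1 - 0.25814 = 0.74186
alpha = 1.166667 * 0.74186
= 0.8655


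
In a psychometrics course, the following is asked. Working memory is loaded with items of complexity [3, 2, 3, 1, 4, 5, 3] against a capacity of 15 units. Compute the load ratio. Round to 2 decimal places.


Total complexity = 3 + 2 + 3 + 1 + 4 + 5 + 3 = 21
Load = total / capacity = 21 / 15
= 1.40


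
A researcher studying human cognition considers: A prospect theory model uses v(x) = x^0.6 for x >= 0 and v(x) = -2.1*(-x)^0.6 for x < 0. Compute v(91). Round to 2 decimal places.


Since x = 91 >= 0, use v(x) = x^0.6
91^0.6 = 14.977
v(91) = 14.98


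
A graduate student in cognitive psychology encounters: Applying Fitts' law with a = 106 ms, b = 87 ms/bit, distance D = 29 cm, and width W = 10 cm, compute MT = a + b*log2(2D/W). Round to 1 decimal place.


MT = 106 + 87 * log2(2*29/10)
2D/W = 5.8
log2(5.8) = 2.5361
MT = 106 + 87 * 2.5361
= 326.6 ms


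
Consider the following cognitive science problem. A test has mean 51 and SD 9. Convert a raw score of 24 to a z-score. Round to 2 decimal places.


z = (X - mu) / sigma
= (24 - 51) / 9
= -27 / 9
= -3.00


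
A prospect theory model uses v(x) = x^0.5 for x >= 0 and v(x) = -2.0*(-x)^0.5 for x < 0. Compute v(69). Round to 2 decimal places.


Since x = 69 >= 0, use v(x) = x^0.5
69^0.5 = 8.3066
v(69) = 8.31


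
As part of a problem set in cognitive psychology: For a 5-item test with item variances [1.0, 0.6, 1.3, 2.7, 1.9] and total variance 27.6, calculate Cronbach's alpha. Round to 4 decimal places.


alpha = (k/(k-1)) * (1 - sum(s_i^2)/s_total^2)
sum(item variances) = 7.5
k/(k-1) = 5/4 = 1.25
1 - 7.5/27.6 = 1 - 0.271739 = 0.728261
alpha = 1.25 * 0.728261
= 0.9103


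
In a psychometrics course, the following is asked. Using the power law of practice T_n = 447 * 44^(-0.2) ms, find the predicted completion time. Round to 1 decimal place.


T_n = 447 * 44^(-0.2)
44^(-0.2) = 0.469148
T_n = 447 * 0.469148
= 209.7 ms


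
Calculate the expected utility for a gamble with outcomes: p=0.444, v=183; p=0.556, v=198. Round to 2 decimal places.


EU = sum(p_i * v_i)
0.444 * 183 = 81.252
0.556 * 198 = 110.088
EU = 81.252 + 110.088
= 191.34


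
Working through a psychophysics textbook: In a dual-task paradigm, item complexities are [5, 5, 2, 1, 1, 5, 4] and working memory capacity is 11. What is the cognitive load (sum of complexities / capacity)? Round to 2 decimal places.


Total complexity = 5 + 5 + 2 + 1 + 1 + 5 + 4 = 23
Load = total / capacity = 23 / 11
= 2.09


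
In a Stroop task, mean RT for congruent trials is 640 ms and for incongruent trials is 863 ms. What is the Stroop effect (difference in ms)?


Stroop effect = RT(incongruent) - RT(congruent)
= 863 - 640
= 223 ms


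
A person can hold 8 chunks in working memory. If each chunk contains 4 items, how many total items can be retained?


Total items = chunks * items_per_chunk
= 8 * 4
= 32


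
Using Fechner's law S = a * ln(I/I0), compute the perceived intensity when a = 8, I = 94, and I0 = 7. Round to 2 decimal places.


S = 8 * ln(94/7)
I/I0 = 13.428571
ln(13.428571) = 2.5974
S = 8 * 2.5974
= 20.78


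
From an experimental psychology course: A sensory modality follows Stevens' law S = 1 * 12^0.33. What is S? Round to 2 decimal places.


S = 1 * 12^0.33
12^0.33 = 2.2705
S = 1 * 2.2705
= 2.27


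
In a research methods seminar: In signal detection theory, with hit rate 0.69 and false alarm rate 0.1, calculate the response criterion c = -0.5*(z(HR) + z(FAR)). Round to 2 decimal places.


c = -0.5 * (z(HR) + z(FAR))
z(0.69) = 0.4959
z(0.1) = -1.2816
c = -0.5 * (0.4959 + -1.2816)
= -0.5 * -0.7857
= 0.39


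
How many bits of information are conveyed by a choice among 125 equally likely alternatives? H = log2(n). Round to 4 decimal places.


H = log2(n)
H = log2(125)
= 6.9658


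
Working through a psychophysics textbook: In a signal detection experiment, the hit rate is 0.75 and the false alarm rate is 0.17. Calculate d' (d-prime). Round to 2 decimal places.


d' = z(HR) - z(FAR)
z(0.75) = 0.6745
z(0.17) = -0.9542
d' = 0.6745 - -0.9542
= 1.63


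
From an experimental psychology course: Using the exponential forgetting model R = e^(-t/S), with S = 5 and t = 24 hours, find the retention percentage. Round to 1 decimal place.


R = e^(-t/S)
-t/S = -24/5 = -4.8
R = e^(-4.8) = 0.00823
Percentage = 0.00823 * 100
= 0.8


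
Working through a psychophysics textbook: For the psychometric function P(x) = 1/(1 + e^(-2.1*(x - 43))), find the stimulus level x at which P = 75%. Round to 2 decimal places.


At P = 0.75: 0.75 = 1/(1 + e^(-k*(x-x0)))
Solving: e^(-k*(x-x0)) = 1/3
x = x0 + ln(3)/k
ln(3) = 1.0986
x = 43 + 1.0986/2.1
= 43 + 0.5231
= 43.52


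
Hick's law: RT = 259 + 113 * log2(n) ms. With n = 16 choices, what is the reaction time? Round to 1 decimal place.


RT = 259 + 113 * log2(16)
log2(16) = 4.0
RT = 259 + 113 * 4.0
= 259 + 452.0
= 711.0 ms


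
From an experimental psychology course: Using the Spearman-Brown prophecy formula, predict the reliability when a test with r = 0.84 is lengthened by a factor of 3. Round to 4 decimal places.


r_new = n*r / (1 + (n-1)*r)
Numerator = 3 * 0.84 = 2.52
Denominator = 1 + 2 * 0.84 = 2.68
r_new = 2.52 / 2.68
= 0.9403


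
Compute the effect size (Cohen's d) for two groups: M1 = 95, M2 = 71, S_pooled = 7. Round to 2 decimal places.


Cohen's d = (M1 - M2) / S_pooled
= (95 - 71) / 7
= 24 / 7
= 3.43


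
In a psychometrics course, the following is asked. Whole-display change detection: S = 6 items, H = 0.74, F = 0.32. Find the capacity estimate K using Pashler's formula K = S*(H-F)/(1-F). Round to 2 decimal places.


K = S * (H - F) / (1 - F)
H - F = 0.42
1 - F = 0.68
K = 6 * 0.42 / 0.68
= 3.71


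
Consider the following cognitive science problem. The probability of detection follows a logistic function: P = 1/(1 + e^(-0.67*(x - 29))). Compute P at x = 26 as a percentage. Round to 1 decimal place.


P(x) = 1/(1 + e^(-0.67*(26 - 29)))
Exponent = -0.67 * -3 = 2.01
e^(2.01) = 7.463317
P = 1/(1 + 7.463317) = 0.118157
Percentage = 11.8


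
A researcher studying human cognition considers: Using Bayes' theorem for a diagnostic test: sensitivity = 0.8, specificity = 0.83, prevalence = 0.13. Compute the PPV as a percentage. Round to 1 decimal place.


PPV = (sens * prev) / (sens * prev + (1-spec) * (1-prev))
Numerator = 0.8 * 0.13 = 0.104
P(positive and no disease) = (1 - spec) * (1 - prev) = (1 - 0.83) * (1 - 0.13) = 0.1479
Denominator = 0.104 + 0.1479 = 0.2519
PPV = 0.104 / 0.2519 = 0.412862
As percentage = 41.3


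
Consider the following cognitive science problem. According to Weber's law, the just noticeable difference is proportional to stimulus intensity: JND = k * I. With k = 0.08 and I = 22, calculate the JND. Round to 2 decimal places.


JND = k * I
JND = 0.08 * 22
= 1.76


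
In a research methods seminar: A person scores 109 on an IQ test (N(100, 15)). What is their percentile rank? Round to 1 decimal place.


z = (IQ - mean) / SD
z = (109 - 100) / 15 = 0.6
Percentile = Phi(0.6) * 100
Phi(0.6) = 0.725747
= 72.6


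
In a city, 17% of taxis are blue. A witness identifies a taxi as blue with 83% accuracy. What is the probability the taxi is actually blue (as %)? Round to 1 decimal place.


P(blue | says blue) = P(says blue | blue)*P(blue) / [P(says blue | blue)*P(blue) + P(says blue | not blue)*P(not blue)]
Numerator = 0.83 * 0.17 = 0.1411
False identification = 0.17 * 0.83 = 0.1411
P = 0.1411 / (0.1411 + 0.1411)
= 0.1411 / 0.2822
As percentage = 50.0


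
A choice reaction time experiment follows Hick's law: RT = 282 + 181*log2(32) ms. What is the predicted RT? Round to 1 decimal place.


RT = 282 + 181 * log2(32)
log2(32) = 5.0
RT = 282 + 181 * 5.0
= 282 + 905.0
= 1187.0 ms


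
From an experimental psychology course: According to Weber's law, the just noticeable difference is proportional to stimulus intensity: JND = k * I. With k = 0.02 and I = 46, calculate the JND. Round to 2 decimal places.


JND = k * I
JND = 0.02 * 46
= 0.92


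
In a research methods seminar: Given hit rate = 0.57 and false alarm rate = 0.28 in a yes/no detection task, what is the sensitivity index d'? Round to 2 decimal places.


d' = z(HR) - z(FAR)
z(0.57) = 0.1764
z(0.28) = -0.5828
d' = 0.1764 - -0.5828
= 0.76


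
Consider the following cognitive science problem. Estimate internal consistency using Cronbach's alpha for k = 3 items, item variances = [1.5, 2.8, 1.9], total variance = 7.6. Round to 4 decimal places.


alpha = (k/(k-1)) * (1 - sum(s_i^2)/s_total^2)
sum(item variances) = 6.2
k/(k-1) = 3/2 = 1.5
1 - 6.2/7.6 = 1 - 0.815789 = 0.184211
alpha = 1.5 * 0.184211
= 0.2763


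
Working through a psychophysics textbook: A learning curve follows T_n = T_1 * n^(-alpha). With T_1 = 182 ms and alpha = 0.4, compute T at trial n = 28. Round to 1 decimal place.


T_n = 182 * 28^(-0.4)
28^(-0.4) = 0.263716
T_n = 182 * 0.263716
= 48.0 ms


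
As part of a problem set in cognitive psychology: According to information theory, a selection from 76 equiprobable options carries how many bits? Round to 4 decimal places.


H = log2(n)
H = log2(76)
= 6.2479


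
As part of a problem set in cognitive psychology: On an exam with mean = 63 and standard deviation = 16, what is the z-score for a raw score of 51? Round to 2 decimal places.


z = (X - mu) / sigma
= (51 - 63) / 16
= -12 / 16
= -0.75


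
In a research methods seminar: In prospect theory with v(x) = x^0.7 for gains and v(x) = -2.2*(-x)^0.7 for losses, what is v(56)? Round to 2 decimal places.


Since x = 56 >= 0, use v(x) = x^0.7
56^0.7 = 16.7391
v(56) = 16.74


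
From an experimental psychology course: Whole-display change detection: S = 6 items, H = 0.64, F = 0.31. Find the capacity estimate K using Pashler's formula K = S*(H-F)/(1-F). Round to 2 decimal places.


K = S * (H - F) / (1 - F)
H - F = 0.33
1 - F = 0.69
K = 6 * 0.33 / 0.69
= 2.87


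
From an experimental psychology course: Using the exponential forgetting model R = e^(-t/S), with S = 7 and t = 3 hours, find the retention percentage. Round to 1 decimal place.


R = e^(-t/S)
-t/S = -3/7 = -0.428571
R = e^(-0.428571) = 0.651439
Percentage = 0.651439 * 100
= 65.1


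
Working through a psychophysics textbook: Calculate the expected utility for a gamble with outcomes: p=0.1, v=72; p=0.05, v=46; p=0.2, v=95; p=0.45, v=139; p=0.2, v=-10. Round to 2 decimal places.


EU = sum(p_i * v_i)
0.1 * 72 = 7.2
0.05 * 46 = 2.3
0.2 * 95 = 19.0
0.45 * 139 = 62.55
0.2 * -10 = -2.0
EU = 7.2 + 2.3 + 19.0 + 62.55 + -2.0
= 89.05


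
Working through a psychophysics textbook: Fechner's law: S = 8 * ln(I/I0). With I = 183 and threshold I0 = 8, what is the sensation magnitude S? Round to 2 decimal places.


S = 8 * ln(183/8)
I/I0 = 22.875
ln(22.875) = 3.13
S = 8 * 3.13
= 25.04


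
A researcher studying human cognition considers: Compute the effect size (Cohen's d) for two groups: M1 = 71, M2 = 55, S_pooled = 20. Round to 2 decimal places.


Cohen's d = (M1 - M2) / S_pooled
= (71 - 55) / 20
= 16 / 20
= 0.80


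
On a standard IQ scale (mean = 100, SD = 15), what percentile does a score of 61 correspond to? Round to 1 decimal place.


z = (IQ - mean) / SD
z = (61 - 100) / 15 = -2.6
Percentile = Phi(-2.6) * 100
Phi(-2.6) = 0.004661
= 0.5


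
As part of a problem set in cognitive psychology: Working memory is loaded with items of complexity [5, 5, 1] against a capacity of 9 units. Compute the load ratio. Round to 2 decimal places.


Total complexity = 5 + 5 + 1 = 11
Load = total / capacity = 11 / 9
= 1.22


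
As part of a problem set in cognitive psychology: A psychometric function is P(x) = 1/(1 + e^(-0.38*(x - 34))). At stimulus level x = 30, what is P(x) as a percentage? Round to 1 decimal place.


P(x) = 1/(1 + e^(-0.38*(30 - 34)))
Exponent = -0.38 * -4 = 1.52
e^(1.52) = 4.572225
P = 1/(1 + 4.572225) = 0.179462
Percentage = 17.9


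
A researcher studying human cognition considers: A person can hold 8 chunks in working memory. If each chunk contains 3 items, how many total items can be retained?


Total items = chunks * items_per_chunk
= 8 * 3
= 24


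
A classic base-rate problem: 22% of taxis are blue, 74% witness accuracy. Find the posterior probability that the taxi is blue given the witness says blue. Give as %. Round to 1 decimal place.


P(blue | says blue) = P(says blue | blue)*P(blue) / [P(says blue | blue)*P(blue) + P(says blue | not blue)*P(not blue)]
Numerator = 0.74 * 0.22 = 0.1628
False identification = 0.26 * 0.78 = 0.2028
P = 0.1628 / (0.1628 + 0.2028)
= 0.1628 / 0.3656
As percentage = 44.5


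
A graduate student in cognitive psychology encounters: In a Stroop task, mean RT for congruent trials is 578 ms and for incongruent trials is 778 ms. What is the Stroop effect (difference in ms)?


Stroop effect = RT(incongruent) - RT(congruent)
= 778 - 578
= 200 ms


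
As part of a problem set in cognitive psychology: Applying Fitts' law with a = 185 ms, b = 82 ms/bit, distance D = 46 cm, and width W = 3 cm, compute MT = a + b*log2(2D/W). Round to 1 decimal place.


MT = 185 + 82 * log2(2*46/3)
2D/W = 30.666667
log2(30.666667) = 4.9386
MT = 185 + 82 * 4.9386
= 590.0 ms


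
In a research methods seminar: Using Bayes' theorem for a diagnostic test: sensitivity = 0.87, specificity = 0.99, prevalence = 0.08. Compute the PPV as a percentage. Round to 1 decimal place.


PPV = (sens * prev) / (sens * prev + (1-spec) * (1-prev))
Numerator = 0.87 * 0.08 = 0.0696
P(positive and no disease) = (1 - spec) * (1 - prev) = (1 - 0.99) * (1 - 0.08) = 0.0092
Denominator = 0.0696 + 0.0092 = 0.0788
PPV = 0.0696 / 0.0788 = 0.883249
As percentage = 88.3


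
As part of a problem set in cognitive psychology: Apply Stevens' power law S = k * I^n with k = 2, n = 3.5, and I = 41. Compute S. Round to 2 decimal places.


S = 2 * 41^3.5
41^3.5 = 441309.7256
S = 2 * 441309.7256
= 882619.45


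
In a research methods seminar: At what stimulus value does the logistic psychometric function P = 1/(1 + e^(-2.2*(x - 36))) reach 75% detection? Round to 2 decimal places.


At P = 0.75: 0.75 = 1/(1 + e^(-k*(x-x0)))
Solving: e^(-k*(x-x0)) = 1/3
x = x0 + ln(3)/k
ln(3) = 1.0986
x = 36 + 1.0986/2.2
= 36 + 0.4994
= 36.50


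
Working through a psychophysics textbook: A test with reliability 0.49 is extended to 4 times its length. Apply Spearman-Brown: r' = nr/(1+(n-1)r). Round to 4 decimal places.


r_new = n*r / (1 + (n-1)*r)
Numerator = 4 * 0.49 = 1.96
Denominator = 1 + 3 * 0.49 = 2.47
r_new = 1.96 / 2.47
= 0.7935


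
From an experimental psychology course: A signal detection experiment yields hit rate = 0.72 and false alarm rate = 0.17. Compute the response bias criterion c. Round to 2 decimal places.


c = -0.5 * (z(HR) + z(FAR))
z(0.72) = 0.5828
z(0.17) = -0.9542
c = -0.5 * (0.5828 + -0.9542)
= -0.5 * -0.3714
= 0.19


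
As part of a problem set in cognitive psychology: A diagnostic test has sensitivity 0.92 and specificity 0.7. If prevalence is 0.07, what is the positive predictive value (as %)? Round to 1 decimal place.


PPV = (sens * prev) / (sens * prev + (1-spec) * (1-prev))
Numerator = 0.92 * 0.07 = 0.0644
P(positive and no disease) = (1 - spec) * (1 - prev) = (1 - 0.7) * (1 - 0.07) = 0.279
Denominator = 0.0644 + 0.279 = 0.3434
PPV = 0.0644 / 0.3434 = 0.187536
As percentage = 18.8


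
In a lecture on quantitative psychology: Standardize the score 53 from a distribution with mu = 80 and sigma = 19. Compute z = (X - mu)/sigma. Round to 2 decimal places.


z = (X - mu) / sigma
= (53 - 80) / 19
= -27 / 19
= -1.42


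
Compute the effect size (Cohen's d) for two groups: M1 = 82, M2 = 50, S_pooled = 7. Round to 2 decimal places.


Cohen's d = (M1 - M2) / S_pooled
= (82 - 50) / 7
= 32 / 7
= 4.57


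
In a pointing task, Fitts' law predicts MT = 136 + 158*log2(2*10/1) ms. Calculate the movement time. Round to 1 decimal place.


MT = 136 + 158 * log2(2*10/1)
2D/W = 20.0
log2(20.0) = 4.3219
MT = 136 + 158 * 4.3219
= 818.9 ms


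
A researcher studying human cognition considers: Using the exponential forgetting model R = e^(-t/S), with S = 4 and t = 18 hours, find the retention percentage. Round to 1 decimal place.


R = e^(-t/S)
-t/S = -18/4 = -4.5
R = e^(-4.5) = 0.011109
Percentage = 0.011109 * 100
= 1.1


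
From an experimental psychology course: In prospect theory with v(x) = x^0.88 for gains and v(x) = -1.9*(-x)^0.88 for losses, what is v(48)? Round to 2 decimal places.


Since x = 48 >= 0, use v(x) = x^0.88
48^0.88 = 30.1642
v(48) = 30.16


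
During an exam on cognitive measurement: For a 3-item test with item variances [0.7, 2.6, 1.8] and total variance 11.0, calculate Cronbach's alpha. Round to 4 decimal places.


alpha = (k/(k-1)) * (1 - sum(s_i^2)/s_total^2)
sum(item variances) = 5.1
k/(k-1) = 3/2 = 1.5
1 - 5.1/11.0 = 1 - 0.463636 = 0.536364
alpha = 1.5 * 0.536364
= 0.8045


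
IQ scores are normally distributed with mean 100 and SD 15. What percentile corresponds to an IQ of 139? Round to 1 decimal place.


z = (IQ - mean) / SD
z = (139 - 100) / 15 = 2.6
Percentile = Phi(2.6) * 100
Phi(2.6) = 0.995339
= 99.5


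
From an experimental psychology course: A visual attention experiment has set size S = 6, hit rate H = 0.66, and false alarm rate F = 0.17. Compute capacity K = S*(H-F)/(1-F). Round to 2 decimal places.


K = S * (H - F) / (1 - F)
H - F = 0.49
1 - F = 0.83
K = 6 * 0.49 / 0.83
= 3.54


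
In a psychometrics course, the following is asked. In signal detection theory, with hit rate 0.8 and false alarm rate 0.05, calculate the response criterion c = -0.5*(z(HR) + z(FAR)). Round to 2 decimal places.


c = -0.5 * (z(HR) + z(FAR))
z(0.8) = 0.8416
z(0.05) = -1.6449
c = -0.5 * (0.8416 + -1.6449)
= -0.5 * -0.8033
= 0.40


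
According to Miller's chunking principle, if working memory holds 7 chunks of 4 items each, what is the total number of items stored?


Total items = chunks * items_per_chunk
= 7 * 4
= 28


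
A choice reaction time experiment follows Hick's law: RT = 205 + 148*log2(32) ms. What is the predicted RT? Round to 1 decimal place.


RT = 205 + 148 * log2(32)
log2(32) = 5.0
RT = 205 + 148 * 5.0
= 205 + 740.0
= 945.0 ms


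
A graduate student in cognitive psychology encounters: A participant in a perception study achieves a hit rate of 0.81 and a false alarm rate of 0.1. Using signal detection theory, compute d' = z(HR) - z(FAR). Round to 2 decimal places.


d' = z(HR) - z(FAR)
z(0.81) = 0.8779
z(0.1) = -1.2816
d' = 0.8779 - -1.2816
= 2.16


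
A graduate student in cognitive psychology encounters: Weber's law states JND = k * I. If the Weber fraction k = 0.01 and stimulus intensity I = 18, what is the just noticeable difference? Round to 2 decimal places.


JND = k * I
JND = 0.01 * 18
= 0.18


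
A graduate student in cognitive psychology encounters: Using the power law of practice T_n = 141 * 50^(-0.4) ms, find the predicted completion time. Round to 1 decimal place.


T_n = 141 * 50^(-0.4)
50^(-0.4) = 0.209128
T_n = 141 * 0.209128
= 29.5 ms


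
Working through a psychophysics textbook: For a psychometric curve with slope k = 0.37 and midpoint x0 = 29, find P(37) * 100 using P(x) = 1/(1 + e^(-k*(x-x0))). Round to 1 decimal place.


P(x) = 1/(1 + e^(-0.37*(37 - 29)))
Exponent = -0.37 * 8 = -2.96
e^(-2.96) = 0.051819
P = 1/(1 + 0.051819) = 0.950734
Percentage = 95.1


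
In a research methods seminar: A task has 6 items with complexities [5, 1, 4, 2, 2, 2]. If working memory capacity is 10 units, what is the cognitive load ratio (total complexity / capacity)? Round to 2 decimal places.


Total complexity = 5 + 1 + 4 + 2 + 2 + 2 = 16
Load = total / capacity = 16 / 10
= 1.60


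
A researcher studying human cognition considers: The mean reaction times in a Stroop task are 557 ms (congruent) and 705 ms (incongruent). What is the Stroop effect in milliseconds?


Stroop effect = RT(incongruent) - RT(congruent)
= 705 - 557
= 148 ms


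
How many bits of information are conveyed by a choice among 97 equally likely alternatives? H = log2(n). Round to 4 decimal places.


H = log2(n)
H = log2(97)
= 6.5999


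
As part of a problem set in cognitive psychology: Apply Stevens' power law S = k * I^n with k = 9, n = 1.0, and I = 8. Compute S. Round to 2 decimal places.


S = 9 * 8^1.0
8^1.0 = 8.0
S = 9 * 8.0
= 72.00


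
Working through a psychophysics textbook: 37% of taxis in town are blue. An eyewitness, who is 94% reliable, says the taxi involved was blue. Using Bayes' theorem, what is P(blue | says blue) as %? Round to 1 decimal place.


P(blue | says blue) = P(says blue | blue)*P(blue) / [P(says blue | blue)*P(blue) + P(says blue | not blue)*P(not blue)]
Numerator = 0.94 * 0.37 = 0.3478
False identification = 0.06 * 0.63 = 0.0378
P = 0.3478 / (0.3478 + 0.0378)
= 0.3478 / 0.3856
As percentage = 90.2


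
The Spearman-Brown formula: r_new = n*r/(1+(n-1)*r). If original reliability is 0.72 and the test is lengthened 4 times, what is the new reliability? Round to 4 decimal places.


r_new = n*r / (1 + (n-1)*r)
Numerator = 4 * 0.72 = 2.88
Denominator = 1 + 3 * 0.72 = 3.16
r_new = 2.88 / 3.16
= 0.9114


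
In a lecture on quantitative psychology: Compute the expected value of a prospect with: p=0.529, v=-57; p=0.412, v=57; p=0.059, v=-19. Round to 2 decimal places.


EU = sum(p_i * v_i)
0.529 * -57 = -30.153
0.412 * 57 = 23.484
0.059 * -19 = -1.121
EU = -30.153 + 23.484 + -1.121
= -7.79


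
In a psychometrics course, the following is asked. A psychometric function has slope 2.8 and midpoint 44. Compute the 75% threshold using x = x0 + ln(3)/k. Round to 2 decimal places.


At P = 0.75: 0.75 = 1/(1 + e^(-k*(x-x0)))
Solving: e^(-k*(x-x0)) = 1/3
x = x0 + ln(3)/k
ln(3) = 1.0986
x = 44 + 1.0986/2.8
= 44 + 0.3924
= 44.39


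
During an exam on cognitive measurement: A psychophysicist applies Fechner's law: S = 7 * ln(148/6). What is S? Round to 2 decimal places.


S = 7 * ln(148/6)
I/I0 = 24.666667
ln(24.666667) = 3.2055
S = 7 * 3.2055
= 22.44


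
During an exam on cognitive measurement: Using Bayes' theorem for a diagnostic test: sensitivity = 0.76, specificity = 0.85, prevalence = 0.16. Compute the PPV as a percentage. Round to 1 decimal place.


PPV = (sens * prev) / (sens * prev + (1-spec) * (1-prev))
Numerator = 0.76 * 0.16 = 0.1216
P(positive and no disease) = (1 - spec) * (1 - prev) = (1 - 0.85) * (1 - 0.16) = 0.126
Denominator = 0.1216 + 0.126 = 0.2476
PPV = 0.1216 / 0.2476 = 0.491115
As percentage = 49.1


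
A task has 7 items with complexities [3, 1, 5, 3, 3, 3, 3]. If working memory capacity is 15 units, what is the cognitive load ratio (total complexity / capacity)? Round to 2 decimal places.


Total complexity = 3 + 1 + 5 + 3 + 3 + 3 + 3 = 21
Load = total / capacity = 21 / 15
= 1.40


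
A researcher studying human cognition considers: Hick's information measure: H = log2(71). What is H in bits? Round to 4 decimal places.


H = log2(n)
H = log2(71)
= 6.1497


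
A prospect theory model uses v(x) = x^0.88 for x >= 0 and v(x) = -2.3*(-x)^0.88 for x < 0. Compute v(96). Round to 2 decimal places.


Since x = 96 >= 0, use v(x) = x^0.88
96^0.88 = 55.5135
v(96) = 55.51


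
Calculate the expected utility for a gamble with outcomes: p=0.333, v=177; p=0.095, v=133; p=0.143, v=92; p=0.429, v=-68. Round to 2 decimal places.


EU = sum(p_i * v_i)
0.333 * 177 = 58.941
0.095 * 133 = 12.635
0.143 * 92 = 13.156
0.429 * -68 = -29.172
EU = 58.941 + 12.635 + 13.156 + -29.172
= 55.56


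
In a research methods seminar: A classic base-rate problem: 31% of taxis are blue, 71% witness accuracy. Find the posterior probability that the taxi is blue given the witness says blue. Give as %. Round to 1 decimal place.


P(blue | says blue) = P(says blue | blue)*P(blue) / [P(says blue | blue)*P(blue) + P(says blue | not blue)*P(not blue)]
Numerator = 0.71 * 0.31 = 0.2201
False identification = 0.29 * 0.69 = 0.2001
P = 0.2201 / (0.2201 + 0.2001)
= 0.2201 / 0.4202
As percentage = 52.4


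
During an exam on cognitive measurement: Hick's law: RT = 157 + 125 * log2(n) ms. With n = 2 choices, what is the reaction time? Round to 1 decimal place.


RT = 157 + 125 * log2(2)
log2(2) = 1.0
RT = 157 + 125 * 1.0
= 157 + 125.0
= 282.0 ms


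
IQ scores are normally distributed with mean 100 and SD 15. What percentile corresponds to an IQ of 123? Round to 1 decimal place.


z = (IQ - mean) / SD
z = (123 - 100) / 15 = 1.5333
Percentile = Phi(1.5333) * 100
Phi(1.5333) = 0.937399
= 93.7


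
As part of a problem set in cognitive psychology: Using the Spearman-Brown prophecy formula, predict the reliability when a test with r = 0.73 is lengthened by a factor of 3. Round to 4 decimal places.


r_new = n*r / (1 + (n-1)*r)
Numerator = 3 * 0.73 = 2.19
Denominator = 1 + 2 * 0.73 = 2.46
r_new = 2.19 / 2.46
= 0.8902


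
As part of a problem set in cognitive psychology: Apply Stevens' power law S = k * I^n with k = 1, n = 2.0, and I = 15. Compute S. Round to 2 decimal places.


S = 1 * 15^2.0
15^2.0 = 225.0
S = 1 * 225.0
= 225.00


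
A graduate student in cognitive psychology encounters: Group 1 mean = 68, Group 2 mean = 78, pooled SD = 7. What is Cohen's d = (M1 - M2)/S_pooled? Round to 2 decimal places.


Cohen's d = (M1 - M2) / S_pooled
= (68 - 78) / 7
= -10 / 7
= -1.43


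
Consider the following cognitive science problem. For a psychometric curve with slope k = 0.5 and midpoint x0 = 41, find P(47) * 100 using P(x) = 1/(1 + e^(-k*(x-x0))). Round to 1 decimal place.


P(x) = 1/(1 + e^(-0.5*(47 - 41)))
Exponent = -0.5 * 6 = -3.0
e^(-3.0) = 0.049787
P = 1/(1 + 0.049787) = 0.952574
Percentage = 95.3


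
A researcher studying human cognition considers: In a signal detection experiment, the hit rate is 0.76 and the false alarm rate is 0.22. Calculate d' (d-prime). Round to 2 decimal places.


d' = z(HR) - z(FAR)
z(0.76) = 0.7063
z(0.22) = -0.7722
d' = 0.7063 - -0.7722
= 1.48


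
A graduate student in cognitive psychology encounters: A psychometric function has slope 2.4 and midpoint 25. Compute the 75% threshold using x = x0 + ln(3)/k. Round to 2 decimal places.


At P = 0.75: 0.75 = 1/(1 + e^(-k*(x-x0)))
Solving: e^(-k*(x-x0)) = 1/3
x = x0 + ln(3)/k
ln(3) = 1.0986
x = 25 + 1.0986/2.4
= 25 + 0.4578
= 25.46


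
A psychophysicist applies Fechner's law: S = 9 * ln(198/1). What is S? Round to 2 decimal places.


S = 9 * ln(198/1)
I/I0 = 198.0
ln(198.0) = 5.2883
S = 9 * 5.2883
= 47.59


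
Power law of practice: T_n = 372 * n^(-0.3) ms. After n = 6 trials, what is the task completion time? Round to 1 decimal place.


T_n = 372 * 6^(-0.3)
6^(-0.3) = 0.584191
T_n = 372 * 0.584191
= 217.3 ms


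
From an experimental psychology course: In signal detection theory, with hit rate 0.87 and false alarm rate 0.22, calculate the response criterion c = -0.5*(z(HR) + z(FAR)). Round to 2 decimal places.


c = -0.5 * (z(HR) + z(FAR))
z(0.87) = 1.1264
z(0.22) = -0.7722
c = -0.5 * (1.1264 + -0.7722)
= -0.5 * 0.3542
= -0.18


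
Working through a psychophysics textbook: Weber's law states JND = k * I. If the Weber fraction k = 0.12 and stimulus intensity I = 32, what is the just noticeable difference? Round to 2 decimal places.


JND = k * I
JND = 0.12 * 32
= 3.84


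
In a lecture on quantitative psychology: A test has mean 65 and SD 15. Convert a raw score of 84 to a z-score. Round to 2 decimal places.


z = (X - mu) / sigma
= (84 - 65) / 15
= 19 / 15
= 1.27


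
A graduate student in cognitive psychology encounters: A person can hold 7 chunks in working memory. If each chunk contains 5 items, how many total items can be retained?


Total items = chunks * items_per_chunk
= 7 * 5
= 35


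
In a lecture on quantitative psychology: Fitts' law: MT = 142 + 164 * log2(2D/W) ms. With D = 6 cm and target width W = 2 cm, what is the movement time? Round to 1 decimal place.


MT = 142 + 164 * log2(2*6/2)
2D/W = 6.0
log2(6.0) = 2.585
MT = 142 + 164 * 2.585
= 565.9 ms


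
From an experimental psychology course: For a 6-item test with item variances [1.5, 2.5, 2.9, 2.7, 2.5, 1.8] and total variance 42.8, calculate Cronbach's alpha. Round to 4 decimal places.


alpha = (k/(k-1)) * (1 - sum(s_i^2)/s_total^2)
sum(item variances) = 13.9
k/(k-1) = 6/5 = 1.2
1 - 13.9/42.8 = 1 - 0.324766 = 0.675234
alpha = 1.2 * 0.675234
= 0.8103


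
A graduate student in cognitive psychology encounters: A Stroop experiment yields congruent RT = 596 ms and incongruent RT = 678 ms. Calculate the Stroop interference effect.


Stroop effect = RT(incongruent) - RT(congruent)
= 678 - 596
= 82 ms


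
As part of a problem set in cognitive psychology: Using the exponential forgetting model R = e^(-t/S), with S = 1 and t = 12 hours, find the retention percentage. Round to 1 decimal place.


R = e^(-t/S)
-t/S = -12/1 = -12.0
R = e^(-12.0) = 6e-06
Percentage = 6e-06 * 100
= 0.0


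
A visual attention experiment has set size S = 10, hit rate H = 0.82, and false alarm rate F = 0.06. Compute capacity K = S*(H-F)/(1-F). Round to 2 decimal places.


K = S * (H - F) / (1 - F)
H - F = 0.76
1 - F = 0.94
K = 10 * 0.76 / 0.94
= 8.09


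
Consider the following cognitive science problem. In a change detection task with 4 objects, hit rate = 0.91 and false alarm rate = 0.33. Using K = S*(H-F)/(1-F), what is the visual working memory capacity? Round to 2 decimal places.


K = S * (H - F) / (1 - F)
H - F = 0.58
1 - F = 0.67
K = 4 * 0.58 / 0.67
= 3.46


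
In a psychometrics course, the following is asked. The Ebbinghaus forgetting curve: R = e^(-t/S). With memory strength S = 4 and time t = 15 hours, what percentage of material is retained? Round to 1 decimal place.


R = e^(-t/S)
-t/S = -15/4 = -3.75
R = e^(-3.75) = 0.023518
Percentage = 0.023518 * 100
= 2.4


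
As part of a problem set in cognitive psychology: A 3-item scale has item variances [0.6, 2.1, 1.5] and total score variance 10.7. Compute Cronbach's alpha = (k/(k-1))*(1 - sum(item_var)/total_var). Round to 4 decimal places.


alpha = (k/(k-1)) * (1 - sum(s_i^2)/s_total^2)
sum(item variances) = 4.2
k/(k-1) = 3/2 = 1.5
1 - 4.2/10.7 = 1 - 0.392523 = 0.607477
alpha = 1.5 * 0.607477
= 0.9112


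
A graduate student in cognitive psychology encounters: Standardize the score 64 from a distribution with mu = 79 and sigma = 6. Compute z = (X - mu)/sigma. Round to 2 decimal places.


z = (X - mu) / sigma
= (64 - 79) / 6
= -15 / 6
= -2.50


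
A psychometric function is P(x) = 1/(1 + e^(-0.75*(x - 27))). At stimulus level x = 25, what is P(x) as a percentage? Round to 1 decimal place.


P(x) = 1/(1 + e^(-0.75*(25 - 27)))
Exponent = -0.75 * -2 = 1.5
e^(1.5) = 4.481689
P = 1/(1 + 4.481689) = 0.182426
Percentage = 18.2


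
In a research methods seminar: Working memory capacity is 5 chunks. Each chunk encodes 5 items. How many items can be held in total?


Total items = chunks * items_per_chunk
= 5 * 5
= 25


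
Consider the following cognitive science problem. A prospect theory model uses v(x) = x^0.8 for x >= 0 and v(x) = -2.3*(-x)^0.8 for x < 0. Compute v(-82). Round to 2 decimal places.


Since x = -82 < 0, use v(x) = -lambda*(-x)^alpha
(-x) = 82
82^0.8 = 33.9665
v(-82) = -2.3 * 33.9665
= -78.12


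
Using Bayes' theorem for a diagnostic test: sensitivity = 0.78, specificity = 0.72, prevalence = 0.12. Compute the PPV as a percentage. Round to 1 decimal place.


PPV = (sens * prev) / (sens * prev + (1-spec) * (1-prev))
Numerator = 0.78 * 0.12 = 0.0936
P(positive and no disease) = (1 - spec) * (1 - prev) = (1 - 0.72) * (1 - 0.12) = 0.2464
Denominator = 0.0936 + 0.2464 = 0.34
PPV = 0.0936 / 0.34 = 0.275294
As percentage = 27.5


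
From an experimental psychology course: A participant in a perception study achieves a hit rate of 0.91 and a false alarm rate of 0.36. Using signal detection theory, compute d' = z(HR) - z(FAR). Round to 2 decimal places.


d' = z(HR) - z(FAR)
z(0.91) = 1.3408
z(0.36) = -0.3585
d' = 1.3408 - -0.3585
= 1.70


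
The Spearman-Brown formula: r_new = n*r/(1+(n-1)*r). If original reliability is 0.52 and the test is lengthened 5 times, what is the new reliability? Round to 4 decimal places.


r_new = n*r / (1 + (n-1)*r)
Numerator = 5 * 0.52 = 2.6
Denominator = 1 + 4 * 0.52 = 3.08
r_new = 2.6 / 3.08
= 0.8442


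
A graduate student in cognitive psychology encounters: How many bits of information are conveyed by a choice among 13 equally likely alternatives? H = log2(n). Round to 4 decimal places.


H = log2(n)
H = log2(13)
= 3.7004


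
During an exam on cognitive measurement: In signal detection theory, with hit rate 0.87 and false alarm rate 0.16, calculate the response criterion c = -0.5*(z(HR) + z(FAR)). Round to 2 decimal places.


c = -0.5 * (z(HR) + z(FAR))
z(0.87) = 1.1264
z(0.16) = -0.9945
c = -0.5 * (1.1264 + -0.9945)
= -0.5 * 0.1319
= -0.07


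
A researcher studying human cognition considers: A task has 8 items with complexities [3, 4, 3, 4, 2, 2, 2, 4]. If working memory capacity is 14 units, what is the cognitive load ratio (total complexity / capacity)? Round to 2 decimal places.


Total complexity = 3 + 4 + 3 + 4 + 2 + 2 + 2 + 4 = 24
Load = total / capacity = 24 / 14
= 1.71


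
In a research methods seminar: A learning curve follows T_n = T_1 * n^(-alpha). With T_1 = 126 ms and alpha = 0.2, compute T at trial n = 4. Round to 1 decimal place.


T_n = 126 * 4^(-0.2)
4^(-0.2) = 0.757858
T_n = 126 * 0.757858
= 95.5 ms


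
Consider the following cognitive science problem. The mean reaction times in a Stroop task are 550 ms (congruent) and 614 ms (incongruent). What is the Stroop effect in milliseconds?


Stroop effect = RT(incongruent) - RT(congruent)
= 614 - 550
= 64 ms


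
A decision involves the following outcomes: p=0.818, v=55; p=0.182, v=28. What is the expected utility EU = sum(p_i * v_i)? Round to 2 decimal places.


EU = sum(p_i * v_i)
0.818 * 55 = 44.99
0.182 * 28 = 5.096
EU = 44.99 + 5.096
= 50.09


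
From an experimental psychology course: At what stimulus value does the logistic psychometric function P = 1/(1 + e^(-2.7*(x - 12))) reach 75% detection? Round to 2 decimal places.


At P = 0.75: 0.75 = 1/(1 + e^(-k*(x-x0)))
Solving: e^(-k*(x-x0)) = 1/3
x = x0 + ln(3)/k
ln(3) = 1.0986
x = 12 + 1.0986/2.7
= 12 + 0.4069
= 12.41


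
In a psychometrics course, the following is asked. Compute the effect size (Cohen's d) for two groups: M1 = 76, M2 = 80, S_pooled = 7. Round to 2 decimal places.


Cohen's d = (M1 - M2) / S_pooled
= (76 - 80) / 7
= -4 / 7
= -0.57


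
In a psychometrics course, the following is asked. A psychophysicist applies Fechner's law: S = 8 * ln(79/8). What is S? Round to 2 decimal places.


S = 8 * ln(79/8)
I/I0 = 9.875
ln(9.875) = 2.29
S = 8 * 2.29
= 18.32


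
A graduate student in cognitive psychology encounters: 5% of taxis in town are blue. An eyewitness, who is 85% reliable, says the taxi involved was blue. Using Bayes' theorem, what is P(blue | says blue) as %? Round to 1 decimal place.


P(blue | says blue) = P(says blue | blue)*P(blue) / [P(says blue | blue)*P(blue) + P(says blue | not blue)*P(not blue)]
Numerator = 0.85 * 0.05 = 0.0425
False identification = 0.15 * 0.95 = 0.1425
P = 0.0425 / (0.0425 + 0.1425)
= 0.0425 / 0.185
As percentage = 23.0


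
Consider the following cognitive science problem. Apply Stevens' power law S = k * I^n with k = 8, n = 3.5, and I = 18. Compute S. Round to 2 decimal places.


S = 8 * 18^3.5
18^3.5 = 24743.0805
S = 8 * 24743.0805
= 197944.64


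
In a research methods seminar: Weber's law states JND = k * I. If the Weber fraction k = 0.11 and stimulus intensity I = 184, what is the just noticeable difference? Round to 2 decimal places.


JND = k * I
JND = 0.11 * 184
= 20.24


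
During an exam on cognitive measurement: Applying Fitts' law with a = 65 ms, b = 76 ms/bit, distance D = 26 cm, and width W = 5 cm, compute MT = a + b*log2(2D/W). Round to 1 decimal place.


MT = 65 + 76 * log2(2*26/5)
2D/W = 10.4
log2(10.4) = 3.3785
MT = 65 + 76 * 3.3785
= 321.8 ms


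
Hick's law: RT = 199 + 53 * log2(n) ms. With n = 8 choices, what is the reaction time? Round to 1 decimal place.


RT = 199 + 53 * log2(8)
log2(8) = 3.0
RT = 199 + 53 * 3.0
= 199 + 159.0
= 358.0 ms


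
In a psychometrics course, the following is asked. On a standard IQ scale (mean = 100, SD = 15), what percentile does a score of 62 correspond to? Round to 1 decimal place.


z = (IQ - mean) / SD
z = (62 - 100) / 15 = -2.5333
Percentile = Phi(-2.5333) * 100
Phi(-2.5333) = 0.00565
= 0.6


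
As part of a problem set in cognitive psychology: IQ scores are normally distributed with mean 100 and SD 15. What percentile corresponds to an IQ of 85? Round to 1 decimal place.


z = (IQ - mean) / SD
z = (85 - 100) / 15 = -1.0
Percentile = Phi(-1.0) * 100
Phi(-1.0) = 0.158655
= 15.9


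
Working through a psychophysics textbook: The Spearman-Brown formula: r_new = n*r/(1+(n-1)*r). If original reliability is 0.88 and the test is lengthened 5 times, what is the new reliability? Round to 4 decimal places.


r_new = n*r / (1 + (n-1)*r)
Numerator = 5 * 0.88 = 4.4
Denominator = 1 + 4 * 0.88 = 4.52
r_new = 4.4 / 4.52
= 0.9735


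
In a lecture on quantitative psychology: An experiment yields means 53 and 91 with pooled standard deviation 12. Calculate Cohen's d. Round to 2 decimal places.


Cohen's d = (M1 - M2) / S_pooled
= (53 - 91) / 12
= -38 / 12
= -3.17


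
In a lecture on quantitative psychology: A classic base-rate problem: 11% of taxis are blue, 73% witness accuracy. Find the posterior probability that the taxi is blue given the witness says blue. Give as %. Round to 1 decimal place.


P(blue | says blue) = P(says blue | blue)*P(blue) / [P(says blue | blue)*P(blue) + P(says blue | not blue)*P(not blue)]
Numerator = 0.73 * 0.11 = 0.0803
False identification = 0.27 * 0.89 = 0.2403
P = 0.0803 / (0.0803 + 0.2403)
= 0.0803 / 0.3206
As percentage = 25.0
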